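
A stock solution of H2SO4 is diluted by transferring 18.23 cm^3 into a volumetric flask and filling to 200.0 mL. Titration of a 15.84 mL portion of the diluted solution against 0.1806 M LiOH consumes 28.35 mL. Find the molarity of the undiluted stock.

1.77 M

n(LiOH) = 0.1806 x 0.02835 = 0.005120 mol.
n(H2SO4) in the aliquot = 0.005120 x 1/2 = 0.002560 mol.
[diluted H2SO4] = 0.002560 / 0.01584 = 0.1616 M.
Dilution factor = 200.0/18.23 = 10.97, so [stock] = 0.1616 x 10.97 = 1.77 M.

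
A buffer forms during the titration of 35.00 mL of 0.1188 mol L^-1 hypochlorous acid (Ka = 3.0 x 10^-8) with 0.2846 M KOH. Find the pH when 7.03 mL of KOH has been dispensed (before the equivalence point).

7.49

Initial n(HClO) = 0.1188 x 0.03500 = 0.004158 mol.
n(KOH) added = 0.2846 x 0.007030 = 0.002001 mol, converting that many moles of HClO to ClO-.
Remaining n(HClO) = 0.002157 mol; n(ClO-) = 0.002001 mol.
By Henderson-Hasselbalch, pH = pKa + log([A^-]/[HA]) = 7.52 + log(0.002001/0.002157) = 7.52 + (-0.03) = 7.49.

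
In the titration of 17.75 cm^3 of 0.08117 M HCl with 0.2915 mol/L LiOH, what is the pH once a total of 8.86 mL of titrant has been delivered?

n(acid) = 0.08117 x 0.01775 = 0.001441 mol; n(LiOH) added = 0.2915 x 0.008860 = 0.002583 mol.
Base is in excess by 0.002583 - 0.001441 = 0.001142 mol in a total volume of 0.02661 L.
[OH^-] = 0.001142/0.02661 = 0.04291 M, so pOH = 1.37 and pH = 14.00 - 1.37 = 12.63.

12.63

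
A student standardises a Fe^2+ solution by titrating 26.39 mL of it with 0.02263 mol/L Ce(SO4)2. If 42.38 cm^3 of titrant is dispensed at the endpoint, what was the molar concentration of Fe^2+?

0.0363 M

n(Ce(SO4)2) = 0.02263 x 0.04238 = 0.0009591 mol.
From the balanced equation, 1 mol Ce(SO4)2 reacts with 1 mol Fe^2+, so n(Fe^2+) = 0.0009591 x 1/1 = 0.0009591 mol.
[Fe^2+] = 0.0009591 / 0.02639 L = 0.0363 M.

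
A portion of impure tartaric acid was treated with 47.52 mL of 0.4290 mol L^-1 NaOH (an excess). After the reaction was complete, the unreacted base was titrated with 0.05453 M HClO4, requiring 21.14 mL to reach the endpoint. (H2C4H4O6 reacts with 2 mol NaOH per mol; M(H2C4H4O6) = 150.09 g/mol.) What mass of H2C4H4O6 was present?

Total n(NaOH) added = 0.4290 x 0.04752 = 0.02039 mol.
n(HClO4) used = 0.05453 x 0.02114 = 0.001153 mol, which equals the excess n(NaOH).
So n(NaOH) consumed by the sample = 0.02039 - 0.001153 = 0.01923 mol.
n(H2C4H4O6) = 0.01923 / 2 = 0.009617 mol.
mass = 0.009617 mol x 150.09 g/mol = 1.44 g.

1.44 g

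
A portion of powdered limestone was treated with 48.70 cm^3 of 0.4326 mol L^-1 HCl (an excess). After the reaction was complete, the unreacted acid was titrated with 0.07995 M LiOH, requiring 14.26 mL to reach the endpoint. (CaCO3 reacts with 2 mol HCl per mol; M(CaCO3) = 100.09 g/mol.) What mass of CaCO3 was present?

Total n(HCl) added = 0.4326 x 0.04870 = 0.02107 mol.
n(LiOH) used = 0.07995 x 0.01426 = 0.001140 mol, which equals the excess n(HCl).
So n(HCl) consumed by the sample = 0.02107 - 0.001140 = 0.01993 mol.
n(CaCO3) = 0.01993 / 2 = 0.009964 mol.
mass = 0.009964 mol x 100.09 g/mol = 0.997 g.

0.997 g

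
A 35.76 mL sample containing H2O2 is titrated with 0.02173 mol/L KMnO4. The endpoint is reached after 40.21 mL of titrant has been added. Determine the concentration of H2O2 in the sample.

n(KMnO4) = 0.02173 x 0.04021 = 0.0008738 mol.
From the balanced equation, 2 mol KMnO4 reacts with 5 mol H2O2, so n(H2O2) = 0.0008738 x 5/2 = 0.002184 mol.
[H2O2] = 0.002184 / 0.03576 L = 0.0611 M.

0.0611 M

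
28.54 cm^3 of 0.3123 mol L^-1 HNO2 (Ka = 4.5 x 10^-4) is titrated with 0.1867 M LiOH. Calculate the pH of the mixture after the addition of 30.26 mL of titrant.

Initial n(HNO2) = 0.3123 x 0.02854 = 0.008913 mol.
n(LiOH) added = 0.1867 x 0.03026 = 0.005650 mol, converting that many moles of HNO2 to NO2-.
Remaining n(HNO2) = 0.003264 mol; n(NO2-) = 0.005650 mol.
By Henderson-Hasselbalch, pH = pKa + log([A^-]/[HA]) = 3.35 + log(0.005650/0.003264) = 3.35 + (+0.24) = 3.59.

3.59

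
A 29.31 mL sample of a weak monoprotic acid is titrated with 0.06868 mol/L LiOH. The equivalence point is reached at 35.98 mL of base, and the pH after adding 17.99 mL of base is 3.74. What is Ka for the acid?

17.99 mL is half of the equivalence volume, so this is the half-equivalence point where [HA] = [A^-].
At half-equivalence pH = pKa, so pKa = 3.74.
Ka = 10^(-3.74) = 1.8 x 10^-4.

1.8 x 10^-4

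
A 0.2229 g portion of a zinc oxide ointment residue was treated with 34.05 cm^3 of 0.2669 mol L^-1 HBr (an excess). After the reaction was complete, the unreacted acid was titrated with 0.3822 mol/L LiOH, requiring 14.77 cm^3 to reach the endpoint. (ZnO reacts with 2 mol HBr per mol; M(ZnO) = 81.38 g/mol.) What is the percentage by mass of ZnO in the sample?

62.8%

Total n(HBr) added = 0.2669 x 0.03405 = 0.009088 mol.
n(LiOH) used = 0.3822 x 0.01477 = 0.005645 mol, which equals the excess n(HBr).
So n(HBr) consumed by the sample = 0.009088 - 0.005645 = 0.003443 mol.
n(ZnO) = 0.003443 / 2 = 0.001721 mol.
mass ZnO = 0.001721 x 81.38 = 0.1401 g, so %ZnO = 0.1401/0.2229 x 100 = 62.8%.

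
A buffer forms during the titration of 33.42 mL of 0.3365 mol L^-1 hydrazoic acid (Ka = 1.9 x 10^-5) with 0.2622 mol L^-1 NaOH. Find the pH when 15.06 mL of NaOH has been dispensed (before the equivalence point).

4.45

Initial n(HN3) = 0.3365 x 0.03342 = 0.01125 mol.
n(NaOH) added = 0.2622 x 0.01506 = 0.003949 mol, converting that many moles of HN3 to N3-.
Remaining n(HN3) = 0.007297 mol; n(N3-) = 0.003949 mol.
By Henderson-Hasselbalch, pH = pKa + log([A^-]/[HA]) = 4.72 + log(0.003949/0.007297) = 4.72 + (-0.27) = 4.45.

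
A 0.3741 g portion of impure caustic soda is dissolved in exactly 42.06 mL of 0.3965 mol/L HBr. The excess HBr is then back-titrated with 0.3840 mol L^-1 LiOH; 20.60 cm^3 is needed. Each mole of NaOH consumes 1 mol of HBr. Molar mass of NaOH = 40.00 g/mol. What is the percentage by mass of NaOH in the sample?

Total n(HBr) added = 0.3965 x 0.04206 = 0.01668 mol.
n(LiOH) used = 0.3840 x 0.02060 = 0.007910 mol, which equals the excess n(HBr).
So n(HBr) consumed by the sample = 0.01668 - 0.007910 = 0.008766 mol.
n(NaOH) = 0.008766 / 1 = 0.008766 mol.
mass NaOH = 0.008766 x 40.00 = 0.3507 g, so %NaOH = 0.3507/0.3741 x 100 = 93.7%.

93.7%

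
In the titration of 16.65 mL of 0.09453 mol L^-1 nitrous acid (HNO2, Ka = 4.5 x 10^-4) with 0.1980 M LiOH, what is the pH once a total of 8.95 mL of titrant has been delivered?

n(acid) = 0.09453 x 0.01665 = 0.001574 mol; n(LiOH) added = 0.1980 x 0.008950 = 0.001772 mol.
Base is in excess by 0.001772 - 0.001574 = 0.0001982 mol in a total volume of 0.02560 L.
[OH^-] = 0.0001982/0.02560 = 0.007741 M, so pOH = 2.11 and pH = 14.00 - 2.11 = 11.89.

11.89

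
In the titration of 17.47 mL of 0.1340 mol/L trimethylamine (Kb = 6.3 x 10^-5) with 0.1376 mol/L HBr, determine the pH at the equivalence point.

5.48

n((CH3)3N) = 0.1340 x 0.01747 = 0.002341 mol; V(HBr) at equivalence = 0.002341/0.1376 = 0.01701 L.
At equivalence the base is fully converted to (CH3)3NH+; total volume = 0.03448 L, so [(CH3)3NH+] = 0.002341/0.03448 = 0.06789 M.
Ka((CH3)3NH+) = Kw/Kb = 1.0e-14 / 6.3 x 10^-5 = 1.59e-10.
[H^+] = sqrt(Ka x [(CH3)3NH+]) = sqrt(1.59e-10 x 0.06789) = 3.28e-6 M.
pH = -log(3.28e-6) = 5.48.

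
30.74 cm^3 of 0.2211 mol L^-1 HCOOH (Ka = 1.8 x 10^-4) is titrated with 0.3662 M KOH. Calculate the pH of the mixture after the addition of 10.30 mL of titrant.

3.84

Initial n(HCOOH) = 0.2211 x 0.03074 = 0.006797 mol.
n(KOH) added = 0.3662 x 0.01030 = 0.003772 mol, converting that many moles of HCOOH to HCOO-.
Remaining n(HCOOH) = 0.003025 mol; n(HCOO-) = 0.003772 mol.
By Henderson-Hasselbalch, pH = pKa + log([A^-]/[HA]) = 3.74 + log(0.003772/0.003025) = 3.74 + (+0.10) = 3.84.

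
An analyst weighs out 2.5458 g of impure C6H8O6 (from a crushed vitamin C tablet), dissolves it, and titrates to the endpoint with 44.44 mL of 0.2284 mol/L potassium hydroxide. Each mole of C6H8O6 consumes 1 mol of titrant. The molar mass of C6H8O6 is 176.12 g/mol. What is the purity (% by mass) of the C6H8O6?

70.2%

n(KOH) = 0.2284 x 0.04444 = 0.01015 mol.
n(C6H8O6) = 0.01015 / 1 = 0.01015 mol.
mass of C6H8O6 = 0.01015 x 176.12 = 1.788 g.
% purity = 1.788 / 2.5458 x 100 = 70.2%.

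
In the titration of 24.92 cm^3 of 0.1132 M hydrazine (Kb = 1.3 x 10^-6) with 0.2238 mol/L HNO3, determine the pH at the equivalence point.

n(N2H4) = 0.1132 x 0.02492 = 0.002821 mol; V(HNO3) at equivalence = 0.002821/0.2238 = 0.01260 L.
At equivalence the base is fully converted to N2H5+; total volume = 0.03752 L, so [N2H5+] = 0.002821/0.03752 = 0.07518 M.
Ka(N2H5+) = Kw/Kb = 1.0e-14 / 1.3 x 10^-6 = 7.69e-9.
[H^+] = sqrt(Ka x [N2H5+]) = sqrt(7.69e-9 x 0.07518) = 2.40e-5 M.
pH = -log(2.40e-5) = 4.62.

4.62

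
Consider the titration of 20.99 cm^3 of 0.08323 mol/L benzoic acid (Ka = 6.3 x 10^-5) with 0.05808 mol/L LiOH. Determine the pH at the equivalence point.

8.37

n(C6H5COOH) = 0.08323 x 0.02099 = 0.001747 mol; V(LiOH) at equivalence = 0.001747/0.05808 = 0.03008 L.
At equivalence all the acid is converted to C6H5COO-; total volume = 0.02099 + 0.03008 = 0.05107 L, so [C6H5COO-] = 0.001747/0.05107 = 0.03421 M.
Kb = Kw/Ka = 1.0e-14 / 6.3 x 10^-5 = 1.59e-10.
[OH^-] = sqrt(Kb x [C6H5COO-]) = sqrt(1.59e-10 x 0.03421) = 2.33e-6 M.
pOH = 5.63, so pH = 14.00 - 5.63 = 8.37.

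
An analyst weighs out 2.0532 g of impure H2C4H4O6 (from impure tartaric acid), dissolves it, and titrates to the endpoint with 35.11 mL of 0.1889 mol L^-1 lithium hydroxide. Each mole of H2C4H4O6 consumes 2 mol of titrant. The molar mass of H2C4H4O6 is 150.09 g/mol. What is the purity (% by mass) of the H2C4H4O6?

24.2%

n(LiOH) = 0.1889 x 0.03511 = 0.006632 mol.
n(H2C4H4O6) = 0.006632 / 2 = 0.003316 mol.
mass of H2C4H4O6 = 0.003316 x 150.09 = 0.4977 g.
% purity = 0.4977 / 2.0532 x 100 = 24.2%.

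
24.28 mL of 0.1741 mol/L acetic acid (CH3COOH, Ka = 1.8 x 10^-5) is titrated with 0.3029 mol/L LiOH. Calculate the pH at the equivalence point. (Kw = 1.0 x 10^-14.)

8.89

n(CH3COOH) = 0.1741 x 0.02428 = 0.004227 mol; V(LiOH) at equivalence = 0.004227/0.3029 = 0.01396 L.
At equivalence all the acid is converted to CH3COO-; total volume = 0.02428 + 0.01396 = 0.03824 L, so [CH3COO-] = 0.004227/0.03824 = 0.1106 M.
Kb = Kw/Ka = 1.0e-14 / 1.8 x 10^-5 = 5.56e-10.
[OH^-] = sqrt(Kb x [CH3COO-]) = sqrt(5.56e-10 x 0.1106) = 7.84e-6 M.
pOH = 5.11, so pH = 14.00 - 5.11 = 8.89.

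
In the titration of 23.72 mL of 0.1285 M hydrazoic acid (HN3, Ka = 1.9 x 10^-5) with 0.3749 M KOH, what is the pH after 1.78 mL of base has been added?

4.17

Initial n(HN3) = 0.1285 x 0.02372 = 0.003048 mol.
n(KOH) added = 0.3749 x 0.001780 = 0.0006673 mol, converting that many moles of HN3 to N3-.
Remaining n(HN3) = 0.002381 mol; n(N3-) = 0.0006673 mol.
By Henderson-Hasselbalch, pH = pKa + log([A^-]/[HA]) = 4.72 + log(0.0006673/0.002381) = 4.72 + (-0.55) = 4.17.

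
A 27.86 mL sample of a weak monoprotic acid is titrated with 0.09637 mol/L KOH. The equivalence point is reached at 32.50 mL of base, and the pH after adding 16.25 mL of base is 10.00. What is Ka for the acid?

16.25 mL is half of the equivalence volume, so this is the half-equivalence point where [HA] = [A^-].
At half-equivalence pH = pKa, so pKa = 10.00.
Ka = 10^(-10.00) = 1.0 x 10^-10.

1.0 x 10^-10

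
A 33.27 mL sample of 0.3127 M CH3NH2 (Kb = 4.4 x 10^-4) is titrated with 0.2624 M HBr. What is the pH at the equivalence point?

n(CH3NH2) = 0.3127 x 0.03327 = 0.01040 mol; V(HBr) at equivalence = 0.01040/0.2624 = 0.03965 L.
At equivalence the base is fully converted to CH3NH3+; total volume = 0.07292 L, so [CH3NH3+] = 0.01040/0.07292 = 0.1427 M.
Ka(CH3NH3+) = Kw/Kb = 1.0e-14 / 4.4 x 10^-4 = 2.27e-11.
[H^+] = sqrt(Ka x [CH3NH3+]) = sqrt(2.27e-11 x 0.1427) = 1.80e-6 M.
pH = -log(1.80e-6) = 5.74.

5.74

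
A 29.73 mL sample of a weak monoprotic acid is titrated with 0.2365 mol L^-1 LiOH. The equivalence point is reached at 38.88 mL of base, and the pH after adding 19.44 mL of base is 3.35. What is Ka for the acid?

19.44 mL is half of the equivalence volume, so this is the half-equivalence point where [HA] = [A^-].
At half-equivalence pH = pKa, so pKa = 3.35.
Ka = 10^(-3.35) = 4.5 x 10^-4.

4.5 x 10^-4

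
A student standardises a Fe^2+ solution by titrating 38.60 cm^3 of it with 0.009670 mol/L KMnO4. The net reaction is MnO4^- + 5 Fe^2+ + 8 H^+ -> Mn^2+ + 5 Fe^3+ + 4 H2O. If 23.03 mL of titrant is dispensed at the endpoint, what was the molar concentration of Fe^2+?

n(KMnO4) = 0.009670 x 0.02303 = 0.0002227 mol.
From the balanced equation, 1 mol KMnO4 reacts with 5 mol Fe^2+, so n(Fe^2+) = 0.0002227 x 5/1 = 0.001114 mol.
[Fe^2+] = 0.001114 / 0.03860 L = 0.0288 M.

0.0288 M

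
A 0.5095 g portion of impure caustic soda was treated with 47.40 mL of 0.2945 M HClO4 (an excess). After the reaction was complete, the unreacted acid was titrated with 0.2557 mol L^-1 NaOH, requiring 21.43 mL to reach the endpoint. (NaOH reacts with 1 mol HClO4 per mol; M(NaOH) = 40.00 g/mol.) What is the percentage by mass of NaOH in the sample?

66.6%

Total n(HClO4) added = 0.2945 x 0.04740 = 0.01396 mol.
n(NaOH) used = 0.2557 x 0.02143 = 0.005480 mol, which equals the excess n(HClO4).
So n(HClO4) consumed by the sample = 0.01396 - 0.005480 = 0.008480 mol.
n(NaOH) = 0.008480 / 1 = 0.008480 mol.
mass NaOH = 0.008480 x 40.00 = 0.3392 g, so %NaOH = 0.3392/0.5095 x 100 = 66.6%.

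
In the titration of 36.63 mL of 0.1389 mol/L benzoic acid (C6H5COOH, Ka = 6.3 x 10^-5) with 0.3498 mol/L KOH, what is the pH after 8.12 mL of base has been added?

Initial n(C6H5COOH) = 0.1389 x 0.03663 = 0.005088 mol.
n(KOH) added = 0.3498 x 0.008120 = 0.002840 mol, converting that many moles of C6H5COOH to C6H5COO-.
Remaining n(C6H5COOH) = 0.002248 mol; n(C6H5COO-) = 0.002840 mol.
By Henderson-Hasselbalch, pH = pKa + log([A^-]/[HA]) = 4.20 + log(0.002840/0.002248) = 4.20 + (+0.10) = 4.30.

4.30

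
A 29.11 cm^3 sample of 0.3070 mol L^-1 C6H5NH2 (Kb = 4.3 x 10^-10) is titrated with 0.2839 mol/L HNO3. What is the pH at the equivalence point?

2.73

n(C6H5NH2) = 0.3070 x 0.02911 = 0.008937 mol; V(HNO3) at equivalence = 0.008937/0.2839 = 0.03148 L.
At equivalence the base is fully converted to C6H5NH3+; total volume = 0.06059 L, so [C6H5NH3+] = 0.008937/0.06059 = 0.1475 M.
Ka(C6H5NH3+) = Kw/Kb = 1.0e-14 / 4.3 x 10^-10 = 2.33e-5.
[H^+] = sqrt(Ka x [C6H5NH3+]) = sqrt(2.33e-5 x 0.1475) = 0.00185 M.
pH = -log(0.00185) = 2.73.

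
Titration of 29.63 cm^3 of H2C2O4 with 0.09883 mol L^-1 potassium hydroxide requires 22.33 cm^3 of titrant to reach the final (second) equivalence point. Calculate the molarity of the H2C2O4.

n(KOH) = 0.09883 x 0.02233 = 0.002207 mol.
At the final (second) equivalence point, 2 mol OH^- react per mol H2C2O4, so n(H2C2O4) = 0.002207 / 2 = 0.001103 mol.
[H2C2O4] = 0.001103 / 0.02963 L = 0.0372 M.

0.0372 M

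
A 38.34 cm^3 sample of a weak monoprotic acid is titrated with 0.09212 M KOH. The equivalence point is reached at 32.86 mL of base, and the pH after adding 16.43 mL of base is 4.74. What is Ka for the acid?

16.43 mL is half of the equivalence volume, so this is the half-equivalence point where [HA] = [A^-].
At half-equivalence pH = pKa, so pKa = 4.74.
Ka = 10^(-4.74) = 1.8 x 10^-5.

1.8 x 10^-5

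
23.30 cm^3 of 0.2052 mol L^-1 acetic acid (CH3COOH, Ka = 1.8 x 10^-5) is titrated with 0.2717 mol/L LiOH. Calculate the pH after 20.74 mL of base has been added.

12.29

n(acid) = 0.2052 x 0.02330 = 0.004781 mol; n(LiOH) added = 0.2717 x 0.02074 = 0.005635 mol.
Base is in excess by 0.005635 - 0.004781 = 0.0008539 mol in a total volume of 0.04404 L.
[OH^-] = 0.0008539/0.04404 = 0.01939 M, so pOH = 1.71 and pH = 14.00 - 1.71 = 12.29.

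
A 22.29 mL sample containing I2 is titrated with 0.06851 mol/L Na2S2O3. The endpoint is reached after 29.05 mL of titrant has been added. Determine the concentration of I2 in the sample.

0.0446 M

n(Na2S2O3) = 0.06851 x 0.02905 = 0.001990 mol.
From the balanced equation, 2 mol Na2S2O3 reacts with 1 mol I2, so n(I2) = 0.001990 x 1/2 = 0.0009951 mol.
[I2] = 0.0009951 / 0.02229 L = 0.0446 M.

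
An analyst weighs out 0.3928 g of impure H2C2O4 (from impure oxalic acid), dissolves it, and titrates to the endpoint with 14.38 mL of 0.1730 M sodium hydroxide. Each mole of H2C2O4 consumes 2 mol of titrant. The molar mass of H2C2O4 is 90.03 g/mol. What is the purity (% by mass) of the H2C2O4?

n(NaOH) = 0.1730 x 0.01438 = 0.002488 mol.
n(H2C2O4) = 0.002488 / 2 = 0.001244 mol.
mass of H2C2O4 = 0.001244 x 90.03 = 0.1120 g.
% purity = 0.1120 / 0.3928 x 100 = 28.5%.

28.5%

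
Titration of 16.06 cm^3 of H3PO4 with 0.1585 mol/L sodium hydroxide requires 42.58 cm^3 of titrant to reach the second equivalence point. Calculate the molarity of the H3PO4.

0.210 M

n(NaOH) = 0.1585 x 0.04258 = 0.006749 mol.
At the second equivalence point, 2 mol OH^- react per mol H3PO4, so n(H3PO4) = 0.006749 / 2 = 0.003374 mol.
[H3PO4] = 0.003374 / 0.01606 L = 0.210 M.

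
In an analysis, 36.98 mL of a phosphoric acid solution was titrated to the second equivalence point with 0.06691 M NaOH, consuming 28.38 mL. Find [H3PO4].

n(NaOH) = 0.06691 x 0.02838 = 0.001899 mol.
At the second equivalence point, 2 mol OH^- react per mol H3PO4, so n(H3PO4) = 0.001899 / 2 = 0.0009495 mol.
[H3PO4] = 0.0009495 / 0.03698 L = 0.0257 M.

0.0257 M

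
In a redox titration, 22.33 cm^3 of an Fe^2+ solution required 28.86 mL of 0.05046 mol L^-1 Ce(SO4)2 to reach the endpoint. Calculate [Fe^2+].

0.0652 M

n(Ce(SO4)2) = 0.05046 x 0.02886 = 0.001456 mol.
From the balanced equation, 1 mol Ce(SO4)2 reacts with 1 mol Fe^2+, so n(Fe^2+) = 0.001456 x 1/1 = 0.001456 mol.
[Fe^2+] = 0.001456 / 0.02233 L = 0.0652 M.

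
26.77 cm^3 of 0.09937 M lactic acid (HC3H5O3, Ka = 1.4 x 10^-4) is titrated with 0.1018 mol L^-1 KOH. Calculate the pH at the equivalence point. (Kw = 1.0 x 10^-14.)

8.28

n(HC3H5O3) = 0.09937 x 0.02677 = 0.002660 mol; V(KOH) at equivalence = 0.002660/0.1018 = 0.02613 L.
At equivalence all the acid is converted to C3H5O3-; total volume = 0.02677 + 0.02613 = 0.05290 L, so [C3H5O3-] = 0.002660/0.05290 = 0.05029 M.
Kb = Kw/Ka = 1.0e-14 / 1.4 x 10^-4 = 7.14e-11.
[OH^-] = sqrt(Kb x [C3H5O3-]) = sqrt(7.14e-11 x 0.05029) = 1.90e-6 M.
pOH = 5.72, so pH = 14.00 - 5.72 = 8.28.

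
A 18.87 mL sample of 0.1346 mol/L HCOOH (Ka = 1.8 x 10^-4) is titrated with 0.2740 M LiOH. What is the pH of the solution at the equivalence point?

n(HCOOH) = 0.1346 x 0.01887 = 0.002540 mol; V(LiOH) at equivalence = 0.002540/0.2740 = 0.009270 L.
At equivalence all the acid is converted to HCOO-; total volume = 0.01887 + 0.009270 = 0.02814 L, so [HCOO-] = 0.002540/0.02814 = 0.09026 M.
Kb = Kw/Ka = 1.0e-14 / 1.8 x 10^-4 = 5.56e-11.
[OH^-] = sqrt(Kb x [HCOO-]) = sqrt(5.56e-11 x 0.09026) = 2.24e-6 M.
pOH = 5.65, so pH = 14.00 - 5.65 = 8.35.

8.35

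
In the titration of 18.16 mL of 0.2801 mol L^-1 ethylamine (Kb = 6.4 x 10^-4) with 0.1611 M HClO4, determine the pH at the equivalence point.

n(C2H5NH2) = 0.2801 x 0.01816 = 0.005087 mol; V(HClO4) at equivalence = 0.005087/0.1611 = 0.03157 L.
At equivalence the base is fully converted to C2H5NH3+; total volume = 0.04973 L, so [C2H5NH3+] = 0.005087/0.04973 = 0.1023 M.
Ka(C2H5NH3+) = Kw/Kb = 1.0e-14 / 6.4 x 10^-4 = 1.56e-11.
[H^+] = sqrt(Ka x [C2H5NH3+]) = sqrt(1.56e-11 x 0.1023) = 1.26e-6 M.
pH = -log(1.26e-6) = 5.90.

5.90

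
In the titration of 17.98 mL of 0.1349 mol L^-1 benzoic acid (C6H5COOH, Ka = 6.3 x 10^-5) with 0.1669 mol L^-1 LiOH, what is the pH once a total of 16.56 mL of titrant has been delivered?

11.99

n(acid) = 0.1349 x 0.01798 = 0.002426 mol; n(LiOH) added = 0.1669 x 0.01656 = 0.002764 mol.
Base is in excess by 0.002764 - 0.002426 = 0.0003384 mol in a total volume of 0.03454 L.
[OH^-] = 0.0003384/0.03454 = 0.009796 M, so pOH = 2.01 and pH = 14.00 - 2.01 = 11.99.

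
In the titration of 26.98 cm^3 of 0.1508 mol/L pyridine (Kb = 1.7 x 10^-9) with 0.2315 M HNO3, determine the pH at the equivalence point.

3.13

n(C5H5N) = 0.1508 x 0.02698 = 0.004069 mol; V(HNO3) at equivalence = 0.004069/0.2315 = 0.01757 L.
At equivalence the base is fully converted to C5H5NH+; total volume = 0.04455 L, so [C5H5NH+] = 0.004069/0.04455 = 0.09132 M.
Ka(C5H5NH+) = Kw/Kb = 1.0e-14 / 1.7 x 10^-9 = 5.88e-6.
[H^+] = sqrt(Ka x [C5H5NH+]) = sqrt(5.88e-6 x 0.09132) = 0.000733 M.
pH = -log(0.000733) = 3.13.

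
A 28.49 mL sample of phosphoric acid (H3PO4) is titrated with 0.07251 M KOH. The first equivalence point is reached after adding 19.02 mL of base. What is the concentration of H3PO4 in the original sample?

0.0484 M

n(KOH) = 0.07251 x 0.01902 = 0.001379 mol.
At the first equivalence point, 1 mol OH^- react per mol H3PO4, so n(H3PO4) = 0.001379 / 1 = 0.001379 mol.
[H3PO4] = 0.001379 / 0.02849 L = 0.0484 M.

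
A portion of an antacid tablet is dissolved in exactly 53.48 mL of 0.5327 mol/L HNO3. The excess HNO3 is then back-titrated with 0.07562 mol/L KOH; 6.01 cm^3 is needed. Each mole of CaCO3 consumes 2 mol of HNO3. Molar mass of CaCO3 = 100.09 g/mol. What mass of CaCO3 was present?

1.40 g

Total n(HNO3) added = 0.5327 x 0.05348 = 0.02849 mol.
n(KOH) used = 0.07562 x 0.006010 = 0.0004545 mol, which equals the excess n(HNO3).
So n(HNO3) consumed by the sample = 0.02849 - 0.0004545 = 0.02803 mol.
n(CaCO3) = 0.02803 / 2 = 0.01402 mol.
mass = 0.01402 mol x 100.09 g/mol = 1.40 g.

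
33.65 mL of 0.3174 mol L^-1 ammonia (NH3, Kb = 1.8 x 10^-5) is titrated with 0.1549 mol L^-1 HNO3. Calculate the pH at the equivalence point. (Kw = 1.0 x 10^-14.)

5.12

n(NH3) = 0.3174 x 0.03365 = 0.01068 mol; V(HNO3) at equivalence = 0.01068/0.1549 = 0.06895 L.
At equivalence the base is fully converted to NH4+; total volume = 0.1026 L, so [NH4+] = 0.01068/0.1026 = 0.1041 M.
Ka(NH4+) = Kw/Kb = 1.0e-14 / 1.8 x 10^-5 = 5.56e-10.
[H^+] = sqrt(Ka x [NH4+]) = sqrt(5.56e-10 x 0.1041) = 7.60e-6 M.
pH = -log(7.60e-6) = 5.12.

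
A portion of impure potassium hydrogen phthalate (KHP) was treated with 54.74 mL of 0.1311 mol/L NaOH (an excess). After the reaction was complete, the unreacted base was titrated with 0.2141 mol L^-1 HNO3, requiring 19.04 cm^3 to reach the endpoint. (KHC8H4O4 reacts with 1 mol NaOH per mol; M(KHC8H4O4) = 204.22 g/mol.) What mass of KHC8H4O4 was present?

Total n(NaOH) added = 0.1311 x 0.05474 = 0.007176 mol.
n(HNO3) used = 0.2141 x 0.01904 = 0.004076 mol, which equals the excess n(NaOH).
So n(NaOH) consumed by the sample = 0.007176 - 0.004076 = 0.003100 mol.
n(KHC8H4O4) = 0.003100 / 1 = 0.003100 mol.
mass = 0.003100 mol x 204.22 g/mol = 0.633 g.

0.633 g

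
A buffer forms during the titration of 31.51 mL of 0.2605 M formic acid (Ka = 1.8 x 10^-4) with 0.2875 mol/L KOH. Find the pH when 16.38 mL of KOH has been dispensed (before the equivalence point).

3.87

Initial n(HCOOH) = 0.2605 x 0.03151 = 0.008208 mol.
n(KOH) added = 0.2875 x 0.01638 = 0.004709 mol, converting that many moles of HCOOH to HCOO-.
Remaining n(HCOOH) = 0.003499 mol; n(HCOO-) = 0.004709 mol.
By Henderson-Hasselbalch, pH = pKa + log([A^-]/[HA]) = 3.74 + log(0.004709/0.003499) = 3.74 + (+0.13) = 3.87.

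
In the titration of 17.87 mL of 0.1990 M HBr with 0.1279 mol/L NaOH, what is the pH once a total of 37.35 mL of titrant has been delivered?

n(acid) = 0.1990 x 0.01787 = 0.003556 mol; n(NaOH) added = 0.1279 x 0.03735 = 0.004777 mol.
Base is in excess by 0.004777 - 0.003556 = 0.001221 mol in a total volume of 0.05522 L.
[OH^-] = 0.001221/0.05522 = 0.02211 M, so pOH = 1.66 and pH = 14.00 - 1.66 = 12.34.

12.34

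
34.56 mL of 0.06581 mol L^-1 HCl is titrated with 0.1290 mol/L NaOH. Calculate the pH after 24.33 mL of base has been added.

12.17

n(acid) = 0.06581 x 0.03456 = 0.002274 mol; n(NaOH) added = 0.1290 x 0.02433 = 0.003139 mol.
Base is in excess by 0.003139 - 0.002274 = 0.0008642 mol in a total volume of 0.05889 L.
[OH^-] = 0.0008642/0.05889 = 0.01467 M, so pOH = 1.83 and pH = 14.00 - 1.83 = 12.17.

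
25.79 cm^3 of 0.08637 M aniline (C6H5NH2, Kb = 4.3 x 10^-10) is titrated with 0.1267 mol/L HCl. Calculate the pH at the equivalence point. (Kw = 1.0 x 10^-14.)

n(C6H5NH2) = 0.08637 x 0.02579 = 0.002227 mol; V(HCl) at equivalence = 0.002227/0.1267 = 0.01758 L.
At equivalence the base is fully converted to C6H5NH3+; total volume = 0.04337 L, so [C6H5NH3+] = 0.002227/0.04337 = 0.05136 M.
Ka(C6H5NH3+) = Kw/Kb = 1.0e-14 / 4.3 x 10^-10 = 2.33e-5.
[H^+] = sqrt(Ka x [C6H5NH3+]) = sqrt(2.33e-5 x 0.05136) = 0.00109 M.
pH = -log(0.00109) = 2.96.

2.96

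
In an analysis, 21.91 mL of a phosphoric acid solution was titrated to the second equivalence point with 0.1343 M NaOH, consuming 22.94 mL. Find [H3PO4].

n(NaOH) = 0.1343 x 0.02294 = 0.003081 mol.
At the second equivalence point, 2 mol OH^- react per mol H3PO4, so n(H3PO4) = 0.003081 / 2 = 0.001540 mol.
[H3PO4] = 0.001540 / 0.02191 L = 0.0703 M.

0.0703 M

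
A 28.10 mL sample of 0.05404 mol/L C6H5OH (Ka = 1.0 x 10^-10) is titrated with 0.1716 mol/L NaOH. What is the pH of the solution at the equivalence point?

n(C6H5OH) = 0.05404 x 0.02810 = 0.001519 mol; V(NaOH) at equivalence = 0.001519/0.1716 = 0.008849 L.
At equivalence all the acid is converted to C6H5O-; total volume = 0.02810 + 0.008849 = 0.03695 L, so [C6H5O-] = 0.001519/0.03695 = 0.04110 M.
Kb = Kw/Ka = 1.0e-14 / 1.0 x 10^-10 = 0.000100.
[OH^-] = sqrt(Kb x [C6H5O-]) = sqrt(0.000100 x 0.04110) = 0.00203 M.
pOH = 2.69, so pH = 14.00 - 2.69 = 11.31.

11.31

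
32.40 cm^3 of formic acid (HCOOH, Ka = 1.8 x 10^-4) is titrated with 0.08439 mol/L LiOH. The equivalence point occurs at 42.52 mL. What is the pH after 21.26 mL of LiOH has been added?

3.74

21.26 mL is exactly half the equivalence volume (42.52/2), i.e. the half-equivalence point.
There, n(HA) = n(A^-), so pH = pKa = -log(1.8 x 10^-4) = 3.74.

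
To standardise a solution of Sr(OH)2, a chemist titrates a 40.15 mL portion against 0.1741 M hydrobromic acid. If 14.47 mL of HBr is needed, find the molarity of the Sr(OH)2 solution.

n(HBr) delivered = 0.1741 x 0.01447 = 0.002519 mol.
The reaction is 1 Sr(OH)2 + 2 HBr, so n(Sr(OH)2) = 0.002519 x 1/2 = 0.001260 mol.
[Sr(OH)2] = 0.001260 mol / 0.04015 L = 0.0314 M.

0.0314 M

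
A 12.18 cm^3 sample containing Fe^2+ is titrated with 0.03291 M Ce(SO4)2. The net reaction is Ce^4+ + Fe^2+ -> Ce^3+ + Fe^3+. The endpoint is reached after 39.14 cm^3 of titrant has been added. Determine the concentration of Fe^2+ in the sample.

0.106 M

n(Ce(SO4)2) = 0.03291 x 0.03914 = 0.001288 mol.
From the balanced equation, 1 mol Ce(SO4)2 reacts with 1 mol Fe^2+, so n(Fe^2+) = 0.001288 x 1/1 = 0.001288 mol.
[Fe^2+] = 0.001288 / 0.01218 L = 0.106 M.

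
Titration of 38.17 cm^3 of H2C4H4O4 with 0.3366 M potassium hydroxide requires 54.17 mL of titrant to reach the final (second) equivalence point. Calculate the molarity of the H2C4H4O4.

0.239 M

n(KOH) = 0.3366 x 0.05417 = 0.01823 mol.
At the final (second) equivalence point, 2 mol OH^- react per mol H2C4H4O4, so n(H2C4H4O4) = 0.01823 / 2 = 0.009117 mol.
[H2C4H4O4] = 0.009117 / 0.03817 L = 0.239 M.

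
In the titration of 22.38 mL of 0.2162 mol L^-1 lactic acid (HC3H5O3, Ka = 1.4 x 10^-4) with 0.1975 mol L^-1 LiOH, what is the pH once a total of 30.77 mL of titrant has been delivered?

12.37

n(acid) = 0.2162 x 0.02238 = 0.004839 mol; n(LiOH) added = 0.1975 x 0.03077 = 0.006077 mol.
Base is in excess by 0.006077 - 0.004839 = 0.001239 mol in a total volume of 0.05315 L.
[OH^-] = 0.001239/0.05315 = 0.02330 M, so pOH = 1.63 and pH = 14.00 - 1.63 = 12.37.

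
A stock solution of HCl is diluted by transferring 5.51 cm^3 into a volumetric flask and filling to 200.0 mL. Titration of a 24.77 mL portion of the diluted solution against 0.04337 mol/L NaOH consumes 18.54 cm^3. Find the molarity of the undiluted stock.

n(NaOH) = 0.04337 x 0.01854 = 0.0008041 mol.
n(HCl) in the aliquot = 0.0008041 mol.
[diluted HCl] = 0.0008041 / 0.02477 = 0.03246 M.
Dilution factor = 200.0/5.510 = 36.30, so [stock] = 0.03246 x 36.30 = 1.18 M.

1.18 M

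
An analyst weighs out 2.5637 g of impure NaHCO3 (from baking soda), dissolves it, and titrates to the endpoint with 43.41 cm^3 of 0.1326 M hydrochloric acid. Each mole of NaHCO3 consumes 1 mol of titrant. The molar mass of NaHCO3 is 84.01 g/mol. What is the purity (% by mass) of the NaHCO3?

18.9%

n(HCl) = 0.1326 x 0.04341 = 0.005756 mol.
n(NaHCO3) = 0.005756 / 1 = 0.005756 mol.
mass of NaHCO3 = 0.005756 x 84.01 = 0.4836 g.
% purity = 0.4836 / 2.5637 x 100 = 18.9%.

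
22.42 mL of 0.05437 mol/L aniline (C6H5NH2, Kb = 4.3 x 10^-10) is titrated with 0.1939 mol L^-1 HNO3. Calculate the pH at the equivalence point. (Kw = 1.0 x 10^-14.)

n(C6H5NH2) = 0.05437 x 0.02242 = 0.001219 mol; V(HNO3) at equivalence = 0.001219/0.1939 = 0.006287 L.
At equivalence the base is fully converted to C6H5NH3+; total volume = 0.02871 L, so [C6H5NH3+] = 0.001219/0.02871 = 0.04246 M.
Ka(C6H5NH3+) = Kw/Kb = 1.0e-14 / 4.3 x 10^-10 = 2.33e-5.
[H^+] = sqrt(Ka x [C6H5NH3+]) = sqrt(2.33e-5 x 0.04246) = 0.000994 M.
pH = -log(0.000994) = 3.00.

3.00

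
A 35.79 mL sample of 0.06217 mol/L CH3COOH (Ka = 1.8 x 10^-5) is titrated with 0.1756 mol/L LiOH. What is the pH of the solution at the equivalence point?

8.70

n(CH3COOH) = 0.06217 x 0.03579 = 0.002225 mol; V(LiOH) at equivalence = 0.002225/0.1756 = 0.01267 L.
At equivalence all the acid is converted to CH3COO-; total volume = 0.03579 + 0.01267 = 0.04846 L, so [CH3COO-] = 0.002225/0.04846 = 0.04591 M.
Kb = Kw/Ka = 1.0e-14 / 1.8 x 10^-5 = 5.56e-10.
[OH^-] = sqrt(Kb x [CH3COO-]) = sqrt(5.56e-10 x 0.04591) = 5.05e-6 M.
pOH = 5.30, so pH = 14.00 - 5.30 = 8.70.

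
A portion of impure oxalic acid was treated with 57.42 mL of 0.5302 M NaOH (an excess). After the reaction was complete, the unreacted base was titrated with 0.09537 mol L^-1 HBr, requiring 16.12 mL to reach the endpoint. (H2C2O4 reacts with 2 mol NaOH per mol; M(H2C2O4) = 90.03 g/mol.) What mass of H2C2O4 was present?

1.30 g

Total n(NaOH) added = 0.5302 x 0.05742 = 0.03044 mol.
n(HBr) used = 0.09537 x 0.01612 = 0.001537 mol, which equals the excess n(NaOH).
So n(NaOH) consumed by the sample = 0.03044 - 0.001537 = 0.02891 mol.
n(H2C2O4) = 0.02891 / 2 = 0.01445 mol.
mass = 0.01445 mol x 90.03 g/mol = 1.30 g.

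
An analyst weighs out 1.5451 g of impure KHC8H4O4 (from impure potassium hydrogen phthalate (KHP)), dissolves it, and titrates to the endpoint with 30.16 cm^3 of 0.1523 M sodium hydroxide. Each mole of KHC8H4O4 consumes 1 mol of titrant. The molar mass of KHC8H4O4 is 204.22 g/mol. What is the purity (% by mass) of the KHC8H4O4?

60.7%

n(NaOH) = 0.1523 x 0.03016 = 0.004593 mol.
n(KHC8H4O4) = 0.004593 / 1 = 0.004593 mol.
mass of KHC8H4O4 = 0.004593 x 204.22 = 0.9381 g.
% purity = 0.9381 / 1.5451 x 100 = 60.7%.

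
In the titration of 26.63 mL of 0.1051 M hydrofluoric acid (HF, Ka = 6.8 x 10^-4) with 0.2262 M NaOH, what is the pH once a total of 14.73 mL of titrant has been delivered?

12.11

n(acid) = 0.1051 x 0.02663 = 0.002799 mol; n(NaOH) added = 0.2262 x 0.01473 = 0.003332 mol.
Base is in excess by 0.003332 - 0.002799 = 0.0005331 mol in a total volume of 0.04136 L.
[OH^-] = 0.0005331/0.04136 = 0.01289 M, so pOH = 1.89 and pH = 14.00 - 1.89 = 12.11.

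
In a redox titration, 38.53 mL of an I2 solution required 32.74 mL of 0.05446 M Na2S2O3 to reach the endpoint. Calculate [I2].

n(Na2S2O3) = 0.05446 x 0.03274 = 0.001783 mol.
From the balanced equation, 2 mol Na2S2O3 reacts with 1 mol I2, so n(I2) = 0.001783 x 1/2 = 0.0008915 mol.
[I2] = 0.0008915 / 0.03853 L = 0.0231 M.

0.0231 M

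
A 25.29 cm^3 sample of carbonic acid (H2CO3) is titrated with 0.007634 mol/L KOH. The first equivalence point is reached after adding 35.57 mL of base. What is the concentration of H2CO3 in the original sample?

n(KOH) = 0.007634 x 0.03557 = 0.0002715 mol.
At the first equivalence point, 1 mol OH^- react per mol H2CO3, so n(H2CO3) = 0.0002715 / 1 = 0.0002715 mol.
[H2CO3] = 0.0002715 / 0.02529 L = 0.0107 M.

0.0107 M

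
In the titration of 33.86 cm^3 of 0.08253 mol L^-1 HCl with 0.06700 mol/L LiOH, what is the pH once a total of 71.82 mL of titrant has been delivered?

n(acid) = 0.08253 x 0.03386 = 0.002794 mol; n(LiOH) added = 0.06700 x 0.07182 = 0.004812 mol.
Base is in excess by 0.004812 - 0.002794 = 0.002017 mol in a total volume of 0.1057 L.
[OH^-] = 0.002017/0.1057 = 0.01909 M, so pOH = 1.72 and pH = 14.00 - 1.72 = 12.28.

12.28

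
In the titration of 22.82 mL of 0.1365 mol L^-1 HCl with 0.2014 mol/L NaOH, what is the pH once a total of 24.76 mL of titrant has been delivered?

n(acid) = 0.1365 x 0.02282 = 0.003115 mol; n(NaOH) added = 0.2014 x 0.02476 = 0.004987 mol.
Base is in excess by 0.004987 - 0.003115 = 0.001872 mol in a total volume of 0.04758 L.
[OH^-] = 0.001872/0.04758 = 0.03934 M, so pOH = 1.41 and pH = 14.00 - 1.41 = 12.59.

12.59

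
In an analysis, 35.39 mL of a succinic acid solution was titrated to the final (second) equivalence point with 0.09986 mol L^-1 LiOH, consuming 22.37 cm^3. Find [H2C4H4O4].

n(LiOH) = 0.09986 x 0.02237 = 0.002234 mol.
At the final (second) equivalence point, 2 mol OH^- react per mol H2C4H4O4, so n(H2C4H4O4) = 0.002234 / 2 = 0.001117 mol.
[H2C4H4O4] = 0.001117 / 0.03539 L = 0.0316 M.

0.0316 M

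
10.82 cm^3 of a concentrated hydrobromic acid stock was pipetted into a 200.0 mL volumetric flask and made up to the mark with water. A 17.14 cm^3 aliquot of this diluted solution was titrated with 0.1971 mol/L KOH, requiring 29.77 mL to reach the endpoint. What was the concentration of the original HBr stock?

n(KOH) = 0.1971 x 0.02977 = 0.005868 mol.
n(HBr) in the aliquot = 0.005868 mol.
[diluted HBr] = 0.005868 / 0.01714 = 0.3423 M.
Dilution factor = 200.0/10.82 = 18.48, so [stock] = 0.3423 x 18.48 = 6.33 M.

6.33 M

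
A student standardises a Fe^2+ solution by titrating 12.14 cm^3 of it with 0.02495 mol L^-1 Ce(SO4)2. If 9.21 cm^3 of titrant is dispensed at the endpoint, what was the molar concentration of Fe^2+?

0.0189 M

n(Ce(SO4)2) = 0.02495 x 0.009210 = 0.0002298 mol.
From the balanced equation, 1 mol Ce(SO4)2 reacts with 1 mol Fe^2+, so n(Fe^2+) = 0.0002298 x 1/1 = 0.0002298 mol.
[Fe^2+] = 0.0002298 / 0.01214 L = 0.0189 M.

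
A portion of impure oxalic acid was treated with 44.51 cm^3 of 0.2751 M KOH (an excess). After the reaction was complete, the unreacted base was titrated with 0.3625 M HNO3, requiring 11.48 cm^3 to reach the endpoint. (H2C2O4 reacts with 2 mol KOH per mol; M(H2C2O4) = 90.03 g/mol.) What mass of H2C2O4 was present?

0.364 g

Total n(KOH) added = 0.2751 x 0.04451 = 0.01224 mol.
n(HNO3) used = 0.3625 x 0.01148 = 0.004162 mol, which equals the excess n(KOH).
So n(KOH) consumed by the sample = 0.01224 - 0.004162 = 0.008083 mol.
n(H2C2O4) = 0.008083 / 2 = 0.004042 mol.
mass = 0.004042 mol x 90.03 g/mol = 0.364 g.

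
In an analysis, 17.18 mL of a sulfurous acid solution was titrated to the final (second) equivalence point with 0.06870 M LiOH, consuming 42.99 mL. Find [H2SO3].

0.0860 M

n(LiOH) = 0.06870 x 0.04299 = 0.002953 mol.
At the final (second) equivalence point, 2 mol OH^- react per mol H2SO3, so n(H2SO3) = 0.002953 / 2 = 0.001477 mol.
[H2SO3] = 0.001477 / 0.01718 L = 0.0860 M.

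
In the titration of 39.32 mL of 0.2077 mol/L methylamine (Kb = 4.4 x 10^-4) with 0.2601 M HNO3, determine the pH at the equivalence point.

5.79

n(CH3NH2) = 0.2077 x 0.03932 = 0.008167 mol; V(HNO3) at equivalence = 0.008167/0.2601 = 0.03140 L.
At equivalence the base is fully converted to CH3NH3+; total volume = 0.07072 L, so [CH3NH3+] = 0.008167/0.07072 = 0.1155 M.
Ka(CH3NH3+) = Kw/Kb = 1.0e-14 / 4.4 x 10^-4 = 2.27e-11.
[H^+] = sqrt(Ka x [CH3NH3+]) = sqrt(2.27e-11 x 0.1155) = 1.62e-6 M.
pH = -log(1.62e-6) = 5.79.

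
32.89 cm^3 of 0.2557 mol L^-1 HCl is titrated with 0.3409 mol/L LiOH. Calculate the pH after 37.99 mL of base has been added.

12.81

n(acid) = 0.2557 x 0.03289 = 0.008410 mol; n(LiOH) added = 0.3409 x 0.03799 = 0.01295 mol.
Base is in excess by 0.01295 - 0.008410 = 0.004541 mol in a total volume of 0.07088 L.
[OH^-] = 0.004541/0.07088 = 0.06406 M, so pOH = 1.19 and pH = 14.00 - 1.19 = 12.81.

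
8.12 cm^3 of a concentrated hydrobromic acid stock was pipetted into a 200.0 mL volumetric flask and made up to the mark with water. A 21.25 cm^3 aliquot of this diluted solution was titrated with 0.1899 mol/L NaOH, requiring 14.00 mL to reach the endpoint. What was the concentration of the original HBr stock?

n(NaOH) = 0.1899 x 0.01400 = 0.002659 mol.
n(HBr) in the aliquot = 0.002659 mol.
[diluted HBr] = 0.002659 / 0.02125 = 0.1251 M.
Dilution factor = 200.0/8.120 = 24.63, so [stock] = 0.1251 x 24.63 = 3.08 M.

3.08 M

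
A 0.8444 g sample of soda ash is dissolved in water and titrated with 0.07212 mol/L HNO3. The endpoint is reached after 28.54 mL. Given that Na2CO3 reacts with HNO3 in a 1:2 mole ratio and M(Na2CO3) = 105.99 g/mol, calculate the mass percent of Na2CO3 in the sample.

12.9%

n(HNO3) = 0.07212 x 0.02854 = 0.002058 mol.
n(Na2CO3) = 0.002058 / 2 = 0.001029 mol.
mass of Na2CO3 = 0.001029 x 105.99 = 0.1091 g.
% purity = 0.1091 / 0.8444 x 100 = 12.9%.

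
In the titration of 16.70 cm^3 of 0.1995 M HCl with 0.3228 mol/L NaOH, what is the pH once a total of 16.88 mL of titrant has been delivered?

n(acid) = 0.1995 x 0.01670 = 0.003332 mol; n(NaOH) added = 0.3228 x 0.01688 = 0.005449 mol.
Base is in excess by 0.005449 - 0.003332 = 0.002117 mol in a total volume of 0.03358 L.
[OH^-] = 0.002117/0.03358 = 0.06305 M, so pOH = 1.20 and pH = 14.00 - 1.20 = 12.80.

12.80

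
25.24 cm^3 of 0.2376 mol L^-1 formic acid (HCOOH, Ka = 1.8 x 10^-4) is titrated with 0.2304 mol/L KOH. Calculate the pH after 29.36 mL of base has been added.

12.15

n(acid) = 0.2376 x 0.02524 = 0.005997 mol; n(KOH) added = 0.2304 x 0.02936 = 0.006765 mol.
Base is in excess by 0.006765 - 0.005997 = 0.0007675 mol in a total volume of 0.05460 L.
[OH^-] = 0.0007675/0.05460 = 0.01406 M, so pOH = 1.85 and pH = 14.00 - 1.85 = 12.15.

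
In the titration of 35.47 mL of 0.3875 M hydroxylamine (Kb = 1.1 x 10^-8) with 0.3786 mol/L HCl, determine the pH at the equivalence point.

n(NH2OH) = 0.3875 x 0.03547 = 0.01374 mol; V(HCl) at equivalence = 0.01374/0.3786 = 0.03630 L.
At equivalence the base is fully converted to NH3OH+; total volume = 0.07177 L, so [NH3OH+] = 0.01374/0.07177 = 0.1915 M.
Ka(NH3OH+) = Kw/Kb = 1.0e-14 / 1.1 x 10^-8 = 9.09e-7.
[H^+] = sqrt(Ka x [NH3OH+]) = sqrt(9.09e-7 x 0.1915) = 0.000417 M.
pH = -log(0.000417) = 3.38.

3.38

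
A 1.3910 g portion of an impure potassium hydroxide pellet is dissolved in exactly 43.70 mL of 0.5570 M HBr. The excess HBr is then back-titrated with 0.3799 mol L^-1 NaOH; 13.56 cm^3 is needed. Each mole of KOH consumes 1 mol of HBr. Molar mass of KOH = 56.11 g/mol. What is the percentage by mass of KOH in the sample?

77.4%

Total n(HBr) added = 0.5570 x 0.04370 = 0.02434 mol.
n(NaOH) used = 0.3799 x 0.01356 = 0.005151 mol, which equals the excess n(HBr).
So n(HBr) consumed by the sample = 0.02434 - 0.005151 = 0.01919 mol.
n(KOH) = 0.01919 / 1 = 0.01919 mol.
mass KOH = 0.01919 x 56.11 = 1.077 g, so %KOH = 1.077/1.3910 x 100 = 77.4%.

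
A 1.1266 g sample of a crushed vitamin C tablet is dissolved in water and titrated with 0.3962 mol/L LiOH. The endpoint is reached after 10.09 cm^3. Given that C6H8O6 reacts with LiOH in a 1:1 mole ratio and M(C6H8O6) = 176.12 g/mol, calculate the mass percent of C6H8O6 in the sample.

n(LiOH) = 0.3962 x 0.01009 = 0.003998 mol.
n(C6H8O6) = 0.003998 / 1 = 0.003998 mol.
mass of C6H8O6 = 0.003998 x 176.12 = 0.7041 g.
% purity = 0.7041 / 1.1266 x 100 = 62.5%.

62.5%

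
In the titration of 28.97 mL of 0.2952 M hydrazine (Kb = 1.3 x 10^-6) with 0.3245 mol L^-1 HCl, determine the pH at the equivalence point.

n(N2H4) = 0.2952 x 0.02897 = 0.008552 mol; V(HCl) at equivalence = 0.008552/0.3245 = 0.02635 L.
At equivalence the base is fully converted to N2H5+; total volume = 0.05532 L, so [N2H5+] = 0.008552/0.05532 = 0.1546 M.
Ka(N2H5+) = Kw/Kb = 1.0e-14 / 1.3 x 10^-6 = 7.69e-9.
[H^+] = sqrt(Ka x [N2H5+]) = sqrt(7.69e-9 x 0.1546) = 3.45e-5 M.
pH = -log(3.45e-5) = 4.46.

4.46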